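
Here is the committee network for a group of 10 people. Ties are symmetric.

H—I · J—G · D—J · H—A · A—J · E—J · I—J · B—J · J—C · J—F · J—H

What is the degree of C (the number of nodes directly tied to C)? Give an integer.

C is directly tied to J. That is 1 neighbor, so the degree of C is 1.

1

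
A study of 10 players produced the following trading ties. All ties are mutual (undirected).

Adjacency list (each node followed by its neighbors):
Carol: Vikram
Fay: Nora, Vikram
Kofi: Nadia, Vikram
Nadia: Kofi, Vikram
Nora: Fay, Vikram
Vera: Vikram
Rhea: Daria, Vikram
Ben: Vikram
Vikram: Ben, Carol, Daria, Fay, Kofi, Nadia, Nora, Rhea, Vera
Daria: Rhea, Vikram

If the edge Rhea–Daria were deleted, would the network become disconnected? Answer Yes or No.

No

Even without that edge, Rhea still reaches Daria via Rhea – Vikram – Daria, so the network stays connected. Not a bridge.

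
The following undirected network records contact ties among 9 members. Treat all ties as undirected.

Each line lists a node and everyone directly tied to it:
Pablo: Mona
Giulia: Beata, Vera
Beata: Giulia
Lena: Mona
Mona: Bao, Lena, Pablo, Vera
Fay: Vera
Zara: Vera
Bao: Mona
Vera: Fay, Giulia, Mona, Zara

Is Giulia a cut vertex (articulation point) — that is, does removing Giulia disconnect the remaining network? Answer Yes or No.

Removing Giulia leaves {Bao, Fay, Lena, Mona, Pablo, Vera, and Zara} with no path to {Beata}, so the network splits into 2 components. Giulia is a cut vertex.

Yes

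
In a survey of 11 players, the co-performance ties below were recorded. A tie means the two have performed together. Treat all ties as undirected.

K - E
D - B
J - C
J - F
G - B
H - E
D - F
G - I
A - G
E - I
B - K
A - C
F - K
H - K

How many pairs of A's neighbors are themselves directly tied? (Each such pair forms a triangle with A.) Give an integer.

A's neighbors are C and G, but none of them are tied to each other, so no triangle contains A.

0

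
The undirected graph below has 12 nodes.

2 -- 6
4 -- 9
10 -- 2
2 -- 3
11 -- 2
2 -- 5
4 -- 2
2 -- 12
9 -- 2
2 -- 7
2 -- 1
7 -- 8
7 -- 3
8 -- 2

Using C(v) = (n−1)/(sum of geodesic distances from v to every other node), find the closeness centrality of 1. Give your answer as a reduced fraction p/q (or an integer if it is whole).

Distances from 1: 2:1, 3:2, 4:2, 5:2, 6:2, 7:2, 8:2, 9:2, 10:2, 11:2, 12:2. Sum = 21.
n = 12, so closeness = 11/21.

11/21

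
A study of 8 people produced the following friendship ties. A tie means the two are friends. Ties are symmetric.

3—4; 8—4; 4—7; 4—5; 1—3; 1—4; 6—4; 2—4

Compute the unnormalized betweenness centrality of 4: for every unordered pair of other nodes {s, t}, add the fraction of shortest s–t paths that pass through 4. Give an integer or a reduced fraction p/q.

Pairs whose geodesics pass through 4 — 7–2: 1; 7–6: 1; 7–1: 1; 7–3: 1; 7–5: 1; 7–8: 1; 2–6: 1; 2–1: 1; 2–3: 1; 2–5: 1; 2–8: 1; 6–1: 1; 6–3: 1; 6–5: 1 … (+6 more pairs).
All other pairs contribute 0.
Summing the contributions gives betweenness(4) = 20.

20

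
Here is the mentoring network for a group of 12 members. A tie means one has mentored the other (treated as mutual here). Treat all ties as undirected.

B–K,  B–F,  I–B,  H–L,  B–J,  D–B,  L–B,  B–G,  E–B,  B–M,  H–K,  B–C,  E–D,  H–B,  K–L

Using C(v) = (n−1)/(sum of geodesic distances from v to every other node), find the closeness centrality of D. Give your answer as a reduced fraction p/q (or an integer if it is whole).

Distances from D: B:1, C:2, E:1, F:2, G:2, H:2, I:2, J:2, K:2, L:2, M:2. Sum = 20.
n = 12, so closeness = 11/20.

11/20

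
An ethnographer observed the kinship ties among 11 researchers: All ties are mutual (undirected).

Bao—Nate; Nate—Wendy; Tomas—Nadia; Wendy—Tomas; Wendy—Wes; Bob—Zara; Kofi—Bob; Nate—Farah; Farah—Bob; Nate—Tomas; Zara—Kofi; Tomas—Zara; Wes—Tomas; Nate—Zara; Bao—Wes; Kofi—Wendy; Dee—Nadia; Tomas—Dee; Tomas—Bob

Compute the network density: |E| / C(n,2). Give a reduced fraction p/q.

19/55

There are 19 edges and 11 nodes, so the maximum possible is C(11,2) = 55.
Density = 19/55.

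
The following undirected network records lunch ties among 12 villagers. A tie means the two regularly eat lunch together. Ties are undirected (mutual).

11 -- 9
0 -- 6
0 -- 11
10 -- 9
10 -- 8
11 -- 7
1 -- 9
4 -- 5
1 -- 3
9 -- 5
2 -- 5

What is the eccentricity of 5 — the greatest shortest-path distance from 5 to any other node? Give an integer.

4

Distances from 5: 0:3, 1:2, 2:1, 3:3, 4:1, 6:4, 7:3, 8:3, 9:1, 10:2, 11:2.
The largest is 4 (to 6), so the eccentricity of 5 is 4.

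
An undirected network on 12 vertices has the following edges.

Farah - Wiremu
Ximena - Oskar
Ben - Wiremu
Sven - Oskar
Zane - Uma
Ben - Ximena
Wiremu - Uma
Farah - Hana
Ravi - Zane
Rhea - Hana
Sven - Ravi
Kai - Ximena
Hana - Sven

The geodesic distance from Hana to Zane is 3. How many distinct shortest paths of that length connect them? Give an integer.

The shortest distance is 3, and the only length-3 path is Hana–Sven–Ravi–Zane. So there is exactly 1 shortest path.

1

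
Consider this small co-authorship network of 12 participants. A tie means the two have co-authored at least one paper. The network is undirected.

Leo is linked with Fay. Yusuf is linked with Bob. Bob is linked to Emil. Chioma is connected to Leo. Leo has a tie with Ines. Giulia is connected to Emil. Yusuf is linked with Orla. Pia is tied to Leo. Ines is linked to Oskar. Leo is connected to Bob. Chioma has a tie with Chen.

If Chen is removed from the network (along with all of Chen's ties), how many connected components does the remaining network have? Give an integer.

Chen's neighbors (Chioma) remain reachable from one another through other ties, so the rest of the network stays in one piece.

1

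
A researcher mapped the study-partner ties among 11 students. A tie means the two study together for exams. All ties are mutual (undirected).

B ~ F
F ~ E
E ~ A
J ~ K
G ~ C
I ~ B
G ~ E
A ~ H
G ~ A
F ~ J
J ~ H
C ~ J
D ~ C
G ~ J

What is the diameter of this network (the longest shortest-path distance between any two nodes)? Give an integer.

5

Eccentricity of each node (its greatest distance to any other): A:4, B:4, C:4, D:5, E:3, F:3, G:4, H:4, I:5, J:3, K:4.
The maximum eccentricity is 5, realized for instance by the pair I–D via I – B – F – J – C – D. So the diameter is 5.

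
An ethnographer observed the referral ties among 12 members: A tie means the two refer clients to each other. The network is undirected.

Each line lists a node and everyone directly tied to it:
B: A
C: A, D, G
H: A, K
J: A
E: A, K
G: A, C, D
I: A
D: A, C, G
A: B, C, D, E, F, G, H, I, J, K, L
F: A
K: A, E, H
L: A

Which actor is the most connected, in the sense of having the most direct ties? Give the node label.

Degrees — A:11, B:1, C:3, D:3, E:2, F:1, G:3, H:2, I:1, J:1, K:3, L:1.
The maximum is 11, attained only by A.

A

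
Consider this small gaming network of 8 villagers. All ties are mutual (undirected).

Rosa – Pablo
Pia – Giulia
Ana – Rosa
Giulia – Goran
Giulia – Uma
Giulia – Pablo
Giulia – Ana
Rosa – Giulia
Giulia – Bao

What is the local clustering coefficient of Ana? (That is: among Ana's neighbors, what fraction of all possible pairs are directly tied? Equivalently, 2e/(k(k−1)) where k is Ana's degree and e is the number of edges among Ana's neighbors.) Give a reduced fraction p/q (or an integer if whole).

Ana's neighbors: Giulia and Rosa (k = 2).
Possible neighbor pairs: C(2,2) = 1. Edges among them: Giulia–Rosa → e = 1.
Clustering(Ana) = 1/1.

1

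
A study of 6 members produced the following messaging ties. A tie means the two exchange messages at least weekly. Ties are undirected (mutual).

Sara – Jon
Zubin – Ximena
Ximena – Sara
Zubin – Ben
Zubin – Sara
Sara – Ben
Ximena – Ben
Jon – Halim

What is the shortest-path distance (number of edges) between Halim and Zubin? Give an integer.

One shortest route is Halim – Jon – Sara – Zubin, which uses 3 edges, and at distance 2 from Halim we only reach {Sara}, which does not include Zubin. So d(Halim,Zubin) = 3.

3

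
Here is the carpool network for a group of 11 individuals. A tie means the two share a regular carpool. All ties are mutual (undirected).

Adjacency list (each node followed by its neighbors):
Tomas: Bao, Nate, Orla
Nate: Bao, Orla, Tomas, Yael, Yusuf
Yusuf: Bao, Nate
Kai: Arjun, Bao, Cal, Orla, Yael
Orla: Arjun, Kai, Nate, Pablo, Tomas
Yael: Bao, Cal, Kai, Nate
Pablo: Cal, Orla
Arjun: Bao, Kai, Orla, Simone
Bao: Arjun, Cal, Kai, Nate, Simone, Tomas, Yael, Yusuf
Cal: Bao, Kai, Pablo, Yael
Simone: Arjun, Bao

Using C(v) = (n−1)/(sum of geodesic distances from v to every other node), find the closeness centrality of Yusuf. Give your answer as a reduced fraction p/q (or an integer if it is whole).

Distances from Yusuf: Arjun:2, Bao:1, Cal:2, Kai:2, Nate:1, Orla:2, Pablo:3, Simone:2, Tomas:2, Yael:2. Sum = 19.
n = 11, so closeness = 10/19.

10/19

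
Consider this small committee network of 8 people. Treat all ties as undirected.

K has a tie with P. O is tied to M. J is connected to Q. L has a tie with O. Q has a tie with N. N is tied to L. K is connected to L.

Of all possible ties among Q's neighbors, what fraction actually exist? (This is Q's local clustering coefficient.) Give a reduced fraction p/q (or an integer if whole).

0

Q's neighbors: J and N (k = 2).
Possible neighbor pairs: C(2,2) = 1. Edges among them: none → e = 0.
Clustering(Q) = 0/1.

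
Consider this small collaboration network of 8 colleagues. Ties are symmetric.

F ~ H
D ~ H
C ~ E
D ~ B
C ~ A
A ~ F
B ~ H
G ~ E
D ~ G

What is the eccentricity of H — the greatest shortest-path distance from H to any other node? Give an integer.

Distances from H: A:2, B:1, C:3, D:1, E:3, F:1, G:2.
The largest is 3 (to E and C), so the eccentricity of H is 3.

3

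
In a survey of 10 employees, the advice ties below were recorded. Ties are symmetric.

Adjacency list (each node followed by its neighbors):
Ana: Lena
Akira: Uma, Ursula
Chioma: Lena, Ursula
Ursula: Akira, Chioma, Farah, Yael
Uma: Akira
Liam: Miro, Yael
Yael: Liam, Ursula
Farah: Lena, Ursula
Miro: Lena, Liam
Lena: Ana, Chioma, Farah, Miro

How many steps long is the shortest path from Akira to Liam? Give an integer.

3

One shortest route is Akira – Ursula – Yael – Liam, which uses 3 edges, and at distance 2 from Akira we only reach {Chioma, Farah, Yael}, which does not include Liam. So d(Akira,Liam) = 3.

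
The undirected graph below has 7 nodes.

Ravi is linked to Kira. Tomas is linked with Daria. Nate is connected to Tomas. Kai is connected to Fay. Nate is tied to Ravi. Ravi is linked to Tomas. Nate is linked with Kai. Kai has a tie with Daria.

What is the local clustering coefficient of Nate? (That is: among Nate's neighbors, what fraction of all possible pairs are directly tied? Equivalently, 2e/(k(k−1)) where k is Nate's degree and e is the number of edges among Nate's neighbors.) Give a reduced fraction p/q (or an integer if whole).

Nate's neighbors: Kai, Ravi, and Tomas (k = 3).
Possible neighbor pairs: C(3,2) = 3. Edges among them: Ravi–Tomas → e = 1.
Clustering(Nate) = 1/3.

1/3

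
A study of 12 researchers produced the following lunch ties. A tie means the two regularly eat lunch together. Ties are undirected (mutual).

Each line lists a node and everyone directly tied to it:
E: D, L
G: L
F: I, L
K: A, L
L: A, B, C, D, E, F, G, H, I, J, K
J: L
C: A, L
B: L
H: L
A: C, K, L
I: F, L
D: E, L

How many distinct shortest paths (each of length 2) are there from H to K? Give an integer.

1

The shortest distance is 2, and the only length-2 path is H–L–K. So there is exactly 1 shortest path.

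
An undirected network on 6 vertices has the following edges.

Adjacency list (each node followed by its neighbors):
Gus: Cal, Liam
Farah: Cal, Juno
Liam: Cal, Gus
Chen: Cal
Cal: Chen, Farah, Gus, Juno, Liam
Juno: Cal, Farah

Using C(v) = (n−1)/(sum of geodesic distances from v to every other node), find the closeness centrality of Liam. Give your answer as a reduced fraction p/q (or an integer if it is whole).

Distances from Liam: Cal:1, Chen:2, Farah:2, Gus:1, Juno:2. Sum = 8.
n = 6, so closeness = 5/8.

5/8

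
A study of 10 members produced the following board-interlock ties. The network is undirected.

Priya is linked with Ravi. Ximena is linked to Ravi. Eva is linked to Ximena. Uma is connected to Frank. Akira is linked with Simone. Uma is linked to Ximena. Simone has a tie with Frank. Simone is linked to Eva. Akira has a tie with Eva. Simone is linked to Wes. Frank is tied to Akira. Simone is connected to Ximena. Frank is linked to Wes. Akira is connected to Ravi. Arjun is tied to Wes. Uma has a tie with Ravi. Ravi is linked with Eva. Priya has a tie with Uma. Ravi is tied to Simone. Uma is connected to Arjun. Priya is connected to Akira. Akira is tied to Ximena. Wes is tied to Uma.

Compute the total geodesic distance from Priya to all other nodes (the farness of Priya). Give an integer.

15

Distances from Priya: Akira:1, Arjun:2, Eva:2, Frank:2, Ravi:1, Simone:2, Uma:1, Wes:2, Ximena:2.
Sum = 1 + 2 + 2 + 2 + 1 + 2 + 1 + 2 + 2 = 15.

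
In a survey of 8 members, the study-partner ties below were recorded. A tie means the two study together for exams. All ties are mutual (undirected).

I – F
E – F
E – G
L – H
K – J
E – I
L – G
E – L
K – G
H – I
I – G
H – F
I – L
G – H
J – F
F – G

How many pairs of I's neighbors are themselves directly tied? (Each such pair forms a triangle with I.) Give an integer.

8

I's neighbors: E, F, G, H, and L.
Neighbor pairs that are themselves tied: I–E–F; I–E–G; I–E–L; I–F–G; I–F–H; I–G–H; I–G–L; I–H–L. Each forms one triangle with I, for 8 in total.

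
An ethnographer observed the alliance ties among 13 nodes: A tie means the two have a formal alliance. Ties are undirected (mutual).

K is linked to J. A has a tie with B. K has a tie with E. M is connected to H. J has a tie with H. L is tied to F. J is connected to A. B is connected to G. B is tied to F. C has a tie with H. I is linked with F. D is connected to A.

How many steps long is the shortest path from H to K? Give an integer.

One shortest route is H – J – K, which uses 2 edges, and H and K are not directly tied, so nothing shorter exists. So d(H,K) = 2.

2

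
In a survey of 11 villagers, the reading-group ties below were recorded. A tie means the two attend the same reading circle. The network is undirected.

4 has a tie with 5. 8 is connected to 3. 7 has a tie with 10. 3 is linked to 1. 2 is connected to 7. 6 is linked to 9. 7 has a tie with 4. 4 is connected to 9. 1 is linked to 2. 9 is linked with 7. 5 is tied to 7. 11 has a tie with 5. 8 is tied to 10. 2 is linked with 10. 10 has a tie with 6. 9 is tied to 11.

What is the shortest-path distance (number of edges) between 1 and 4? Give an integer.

3

One shortest route is 1 – 2 – 7 – 4, which uses 3 edges, and at distance 2 from 1 we only reach {7, 8, 10}, which does not include 4. So d(1,4) = 3.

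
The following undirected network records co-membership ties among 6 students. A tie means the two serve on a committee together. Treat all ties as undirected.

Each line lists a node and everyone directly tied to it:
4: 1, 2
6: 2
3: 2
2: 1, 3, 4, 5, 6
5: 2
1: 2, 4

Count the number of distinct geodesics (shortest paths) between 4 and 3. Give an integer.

1

The shortest distance is 2, and the only length-2 path is 4–2–3. So there is exactly 1 shortest path.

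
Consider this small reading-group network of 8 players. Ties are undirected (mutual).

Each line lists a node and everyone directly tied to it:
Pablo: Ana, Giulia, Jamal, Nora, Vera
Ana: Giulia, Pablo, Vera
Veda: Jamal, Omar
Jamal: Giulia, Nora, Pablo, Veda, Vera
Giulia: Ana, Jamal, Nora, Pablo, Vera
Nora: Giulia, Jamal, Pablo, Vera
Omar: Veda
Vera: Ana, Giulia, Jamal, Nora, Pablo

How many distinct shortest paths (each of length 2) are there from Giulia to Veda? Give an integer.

The shortest distance is 2, and the only length-2 path is Giulia–Jamal–Veda. So there is exactly 1 shortest path.

1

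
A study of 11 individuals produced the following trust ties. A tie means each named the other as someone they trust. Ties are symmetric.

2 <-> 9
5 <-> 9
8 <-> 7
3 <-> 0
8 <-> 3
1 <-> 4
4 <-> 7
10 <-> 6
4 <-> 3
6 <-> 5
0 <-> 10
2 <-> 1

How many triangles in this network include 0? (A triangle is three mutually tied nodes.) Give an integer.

0

0's neighbors are 3 and 10, but none of them are tied to each other, so no triangle contains 0.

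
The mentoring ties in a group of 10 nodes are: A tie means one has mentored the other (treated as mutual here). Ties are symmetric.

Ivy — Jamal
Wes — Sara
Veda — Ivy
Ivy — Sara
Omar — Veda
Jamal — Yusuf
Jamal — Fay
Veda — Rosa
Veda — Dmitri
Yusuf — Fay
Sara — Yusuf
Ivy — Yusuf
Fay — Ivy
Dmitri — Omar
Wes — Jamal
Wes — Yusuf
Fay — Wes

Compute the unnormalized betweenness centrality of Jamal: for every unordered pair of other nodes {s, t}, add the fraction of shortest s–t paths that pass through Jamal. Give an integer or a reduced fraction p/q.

Pairs whose geodesics pass through Jamal — Wes–Ivy: 1/4; Wes–Dmitri: 1/4; Wes–Omar: 1/4; Wes–Veda: 1/4; Wes–Rosa: 1/4.
All other pairs contribute 0.
Summing the contributions gives betweenness(Jamal) = 5/4.

5/4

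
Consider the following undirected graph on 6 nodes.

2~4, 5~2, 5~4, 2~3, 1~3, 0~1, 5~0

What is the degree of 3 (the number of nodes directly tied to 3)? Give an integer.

2

3 is directly tied to 1 and 2. That is 2 neighbors, so the degree of 3 is 2.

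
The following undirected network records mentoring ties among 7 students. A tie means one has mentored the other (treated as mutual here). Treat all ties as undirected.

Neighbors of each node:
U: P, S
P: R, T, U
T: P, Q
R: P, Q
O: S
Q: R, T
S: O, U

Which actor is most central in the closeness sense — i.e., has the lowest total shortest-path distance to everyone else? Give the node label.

P

Farness (sum of distances to all others) for each node — O:19, P:10, Q:16, R:13, S:14, T:13, U:11.
The smallest farness is 10, for P, so P has the highest closeness.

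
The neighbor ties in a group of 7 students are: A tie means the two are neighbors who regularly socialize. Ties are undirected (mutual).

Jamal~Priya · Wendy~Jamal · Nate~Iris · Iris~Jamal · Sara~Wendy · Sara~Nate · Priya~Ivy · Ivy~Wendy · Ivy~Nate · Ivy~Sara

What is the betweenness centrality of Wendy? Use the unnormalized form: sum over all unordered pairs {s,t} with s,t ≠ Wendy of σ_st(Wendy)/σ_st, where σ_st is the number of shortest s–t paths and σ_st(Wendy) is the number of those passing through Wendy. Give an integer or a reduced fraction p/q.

Pairs whose geodesics pass through Wendy — Sara–Jamal: 1; Ivy–Jamal: 1/2.
All other pairs contribute 0.
Summing the contributions gives betweenness(Wendy) = 3/2.

3/2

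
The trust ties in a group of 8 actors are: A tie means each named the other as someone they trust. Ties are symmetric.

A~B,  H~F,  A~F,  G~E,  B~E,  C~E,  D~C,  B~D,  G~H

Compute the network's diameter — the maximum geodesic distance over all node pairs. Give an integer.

Eccentricity of each node (its greatest distance to any other): A:3, B:3, C:4, D:4, E:3, F:4, G:3, H:4.
The maximum eccentricity is 4, realized for instance by the pair D–H via D – C – E – G – H. So the diameter is 4.

4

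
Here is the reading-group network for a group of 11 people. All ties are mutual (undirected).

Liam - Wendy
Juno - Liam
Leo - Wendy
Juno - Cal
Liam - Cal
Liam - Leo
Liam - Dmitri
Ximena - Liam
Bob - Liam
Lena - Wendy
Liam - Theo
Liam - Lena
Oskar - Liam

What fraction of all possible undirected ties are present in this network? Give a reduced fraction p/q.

13/55

There are 13 edges and 11 nodes, so the maximum possible is C(11,2) = 55.
Density = 13/55.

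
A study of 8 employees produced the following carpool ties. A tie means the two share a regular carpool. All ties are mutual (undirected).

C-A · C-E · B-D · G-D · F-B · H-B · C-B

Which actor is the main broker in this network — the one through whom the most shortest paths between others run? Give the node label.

B

Unnormalized betweenness of each node: A:0, B:17, C:11, D:6, E:0, F:0, G:0, H:0.
B has the largest value, 17, making it the main broker — the node through which the most shortest paths run.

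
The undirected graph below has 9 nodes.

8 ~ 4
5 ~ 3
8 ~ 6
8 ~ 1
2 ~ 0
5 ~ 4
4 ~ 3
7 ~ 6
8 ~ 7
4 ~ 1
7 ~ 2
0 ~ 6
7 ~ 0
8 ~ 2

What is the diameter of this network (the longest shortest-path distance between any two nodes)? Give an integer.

4

Eccentricity of each node (its greatest distance to any other): 0:4, 1:3, 2:3, 3:4, 4:3, 5:4, 6:3, 7:3, 8:2.
The maximum eccentricity is 4, realized for instance by the pair 3–0 via 3 – 4 – 8 – 7 – 0. So the diameter is 4.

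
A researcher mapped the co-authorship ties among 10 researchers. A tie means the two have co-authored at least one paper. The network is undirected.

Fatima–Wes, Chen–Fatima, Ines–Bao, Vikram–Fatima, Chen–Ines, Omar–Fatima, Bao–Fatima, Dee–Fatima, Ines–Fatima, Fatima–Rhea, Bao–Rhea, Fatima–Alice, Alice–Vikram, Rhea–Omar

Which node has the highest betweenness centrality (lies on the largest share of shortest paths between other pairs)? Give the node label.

Fatima

Unnormalized betweenness of each node: Alice:0, Bao:1/2, Chen:0, Dee:0, Fatima:59/2, Ines:1/2, Omar:0, Rhea:1/2, Vikram:0, Wes:0.
Fatima has the largest value, 59/2, making it the main broker — the node through which the most shortest paths run.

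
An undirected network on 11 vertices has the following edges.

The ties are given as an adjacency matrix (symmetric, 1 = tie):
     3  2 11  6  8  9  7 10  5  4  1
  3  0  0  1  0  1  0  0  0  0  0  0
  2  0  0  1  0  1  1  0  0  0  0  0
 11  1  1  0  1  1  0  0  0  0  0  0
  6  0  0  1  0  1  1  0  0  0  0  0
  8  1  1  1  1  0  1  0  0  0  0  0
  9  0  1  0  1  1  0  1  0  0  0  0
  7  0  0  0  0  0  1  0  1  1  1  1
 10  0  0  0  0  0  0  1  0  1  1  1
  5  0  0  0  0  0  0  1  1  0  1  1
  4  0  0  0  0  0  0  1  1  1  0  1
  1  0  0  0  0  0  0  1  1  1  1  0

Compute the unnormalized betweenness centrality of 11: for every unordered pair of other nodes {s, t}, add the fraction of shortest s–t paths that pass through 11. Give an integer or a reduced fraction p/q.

Pairs whose geodesics pass through 11 — 3–2: 1/2; 3–6: 1/2; 2–6: 1/3.
All other pairs contribute 0.
Summing the contributions gives betweenness(11) = 4/3.

4/3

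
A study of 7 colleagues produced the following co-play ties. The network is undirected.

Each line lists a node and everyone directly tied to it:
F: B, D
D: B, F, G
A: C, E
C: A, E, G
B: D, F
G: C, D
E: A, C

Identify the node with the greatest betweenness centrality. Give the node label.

Unnormalized betweenness of each node: A:0, B:0, C:8, D:8, E:0, F:0, G:9.
G has the largest value, 9, making it the main broker — the node through which the most shortest paths run.

G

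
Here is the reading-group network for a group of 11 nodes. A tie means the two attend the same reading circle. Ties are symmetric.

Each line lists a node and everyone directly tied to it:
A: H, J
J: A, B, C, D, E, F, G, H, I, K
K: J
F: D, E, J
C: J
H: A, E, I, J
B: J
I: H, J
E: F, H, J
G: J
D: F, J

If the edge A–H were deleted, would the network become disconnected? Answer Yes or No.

No

Even without that edge, A still reaches H via A – J – H, so the network stays connected. Not a bridge.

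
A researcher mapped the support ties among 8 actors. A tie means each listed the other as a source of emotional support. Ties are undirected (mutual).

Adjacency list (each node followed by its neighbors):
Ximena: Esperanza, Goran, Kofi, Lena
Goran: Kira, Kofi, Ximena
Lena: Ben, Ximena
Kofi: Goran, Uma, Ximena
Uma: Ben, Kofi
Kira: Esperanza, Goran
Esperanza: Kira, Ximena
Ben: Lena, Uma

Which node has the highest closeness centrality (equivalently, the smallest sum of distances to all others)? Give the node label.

Farness (sum of distances to all others) for each node — Ben:16, Esperanza:14, Goran:12, Kira:16, Kofi:11, Lena:13, Uma:14, Ximena:10.
The smallest farness is 10, for Ximena, so Ximena has the highest closeness.

Ximena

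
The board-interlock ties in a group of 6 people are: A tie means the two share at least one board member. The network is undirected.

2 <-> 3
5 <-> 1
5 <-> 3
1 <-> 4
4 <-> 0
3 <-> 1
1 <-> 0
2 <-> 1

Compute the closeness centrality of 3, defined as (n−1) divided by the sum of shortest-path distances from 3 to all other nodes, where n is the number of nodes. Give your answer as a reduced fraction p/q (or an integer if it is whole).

Distances from 3: 0:2, 1:1, 2:1, 4:2, 5:1. Sum = 7.
n = 6, so closeness = 5/7.

5/7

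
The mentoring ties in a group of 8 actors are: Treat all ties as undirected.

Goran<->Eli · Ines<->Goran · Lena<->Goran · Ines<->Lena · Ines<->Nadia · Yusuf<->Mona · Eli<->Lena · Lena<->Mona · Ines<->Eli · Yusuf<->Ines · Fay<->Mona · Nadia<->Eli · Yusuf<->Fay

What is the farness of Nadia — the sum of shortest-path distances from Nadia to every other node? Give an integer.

Distances from Nadia: Eli:1, Fay:3, Goran:2, Ines:1, Lena:2, Mona:3, Yusuf:2.
Sum = 1 + 3 + 2 + 1 + 2 + 3 + 2 = 14.

14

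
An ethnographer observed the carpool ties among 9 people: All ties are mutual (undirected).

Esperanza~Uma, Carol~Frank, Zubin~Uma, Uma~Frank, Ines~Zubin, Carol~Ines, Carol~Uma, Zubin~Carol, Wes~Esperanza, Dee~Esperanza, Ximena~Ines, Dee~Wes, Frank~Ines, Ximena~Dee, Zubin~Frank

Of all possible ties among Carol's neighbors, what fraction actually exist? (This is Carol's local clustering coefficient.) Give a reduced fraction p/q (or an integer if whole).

Carol's neighbors: Frank, Ines, Uma, and Zubin (k = 4).
Possible neighbor pairs: C(4,2) = 6. Edges among them: Frank–Ines, Frank–Uma, Frank–Zubin, Ines–Zubin, Uma–Zubin → e = 5.
Clustering(Carol) = 5/6.

5/6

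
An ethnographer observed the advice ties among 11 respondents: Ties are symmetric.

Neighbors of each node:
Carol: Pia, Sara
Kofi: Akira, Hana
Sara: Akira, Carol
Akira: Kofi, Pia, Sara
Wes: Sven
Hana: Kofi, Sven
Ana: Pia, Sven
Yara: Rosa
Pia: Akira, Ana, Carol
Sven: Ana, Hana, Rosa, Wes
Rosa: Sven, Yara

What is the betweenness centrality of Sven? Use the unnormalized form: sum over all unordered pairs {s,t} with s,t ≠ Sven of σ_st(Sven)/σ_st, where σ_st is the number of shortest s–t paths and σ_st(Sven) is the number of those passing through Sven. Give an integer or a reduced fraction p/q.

76/3

Pairs whose geodesics pass through Sven — Hana–Yara: 1; Hana–Carol: 1/3; Hana–Ana: 1; Hana–Pia: 1/2; Hana–Rosa: 1; Hana–Wes: 1; Akira–Yara: 2/2; Akira–Rosa: 2/2; Akira–Wes: 2/2; Yara–Sara: 3/3; Yara–Carol: 1; Yara–Ana: 1; Yara–Pia: 1; Yara–Kofi: 1 … (+13 more pairs).
All other pairs contribute 0.
Summing the contributions gives betweenness(Sven) = 76/3.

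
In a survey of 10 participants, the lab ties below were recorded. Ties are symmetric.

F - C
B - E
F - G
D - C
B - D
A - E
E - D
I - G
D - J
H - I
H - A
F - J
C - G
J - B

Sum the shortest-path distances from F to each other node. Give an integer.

19

Distances from F: A:4, B:2, C:1, D:2, E:3, G:1, H:3, I:2, J:1.
Sum = 4 + 2 + 1 + 2 + 3 + 1 + 3 + 2 + 1 = 19.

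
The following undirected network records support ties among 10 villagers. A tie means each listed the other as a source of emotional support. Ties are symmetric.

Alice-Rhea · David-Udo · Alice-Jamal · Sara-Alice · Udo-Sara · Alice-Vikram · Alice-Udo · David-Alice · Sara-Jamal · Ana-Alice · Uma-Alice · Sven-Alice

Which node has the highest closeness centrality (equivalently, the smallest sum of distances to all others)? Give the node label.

Farness (sum of distances to all others) for each node — Alice:9, Ana:17, David:16, Jamal:16, Rhea:17, Sara:15, Sven:17, Udo:15, Uma:17, Vikram:17.
The smallest farness is 9, for Alice, so Alice has the highest closeness.

Alice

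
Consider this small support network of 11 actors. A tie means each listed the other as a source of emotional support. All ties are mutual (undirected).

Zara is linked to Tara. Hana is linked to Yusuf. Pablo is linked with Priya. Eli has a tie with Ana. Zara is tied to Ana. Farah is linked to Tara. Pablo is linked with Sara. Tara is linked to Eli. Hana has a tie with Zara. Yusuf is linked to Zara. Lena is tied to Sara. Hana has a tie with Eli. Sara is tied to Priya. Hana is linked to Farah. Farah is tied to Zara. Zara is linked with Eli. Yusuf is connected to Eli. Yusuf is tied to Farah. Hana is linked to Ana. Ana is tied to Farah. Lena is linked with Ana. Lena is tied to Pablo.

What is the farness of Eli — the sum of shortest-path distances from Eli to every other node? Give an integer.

Distances from Eli: Ana:1, Farah:2, Hana:1, Lena:2, Pablo:3, Priya:4, Sara:3, Tara:1, Yusuf:1, Zara:1.
Sum = 1 + 2 + 1 + 2 + 3 + 4 + 3 + 1 + 1 + 1 = 19.

19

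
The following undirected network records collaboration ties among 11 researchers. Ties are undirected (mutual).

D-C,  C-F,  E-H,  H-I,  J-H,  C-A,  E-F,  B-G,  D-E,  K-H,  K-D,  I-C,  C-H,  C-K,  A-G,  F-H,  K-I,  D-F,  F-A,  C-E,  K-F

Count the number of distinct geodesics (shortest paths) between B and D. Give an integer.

2

The shortest distance is 4. The length-4 paths are: B–G–A–C–D; B–G–A–F–D.
That gives 2 distinct shortest paths.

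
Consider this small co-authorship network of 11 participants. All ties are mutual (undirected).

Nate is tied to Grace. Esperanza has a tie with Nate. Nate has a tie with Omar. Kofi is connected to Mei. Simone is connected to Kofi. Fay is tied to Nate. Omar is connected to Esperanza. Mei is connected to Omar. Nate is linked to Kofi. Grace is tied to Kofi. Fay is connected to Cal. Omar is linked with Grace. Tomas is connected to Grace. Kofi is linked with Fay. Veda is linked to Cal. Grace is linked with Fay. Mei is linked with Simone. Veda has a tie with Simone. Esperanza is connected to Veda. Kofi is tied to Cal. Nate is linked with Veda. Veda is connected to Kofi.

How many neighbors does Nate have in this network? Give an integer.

6

Nate is directly tied to Esperanza, Fay, Grace, Kofi, Omar, and Veda. That is 6 neighbors, so the degree of Nate is 6.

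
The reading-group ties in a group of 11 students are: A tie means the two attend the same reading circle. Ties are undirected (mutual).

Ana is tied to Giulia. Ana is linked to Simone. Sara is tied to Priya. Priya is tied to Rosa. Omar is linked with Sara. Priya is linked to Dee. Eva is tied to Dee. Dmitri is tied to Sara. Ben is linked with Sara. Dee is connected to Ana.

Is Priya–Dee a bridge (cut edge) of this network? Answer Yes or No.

Yes

Without the Priya–Dee edge there is no alternate route between Priya and Dee, so the network disconnects. It is a bridge.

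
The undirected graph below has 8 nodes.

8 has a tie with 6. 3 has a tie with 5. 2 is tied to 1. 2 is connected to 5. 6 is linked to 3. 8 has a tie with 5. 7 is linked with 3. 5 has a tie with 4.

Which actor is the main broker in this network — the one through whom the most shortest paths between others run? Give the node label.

5

Unnormalized betweenness of each node: 1:0, 2:6, 3:8, 4:0, 5:15, 6:1, 7:0, 8:2.
5 has the largest value, 15, making it the main broker — the node through which the most shortest paths run.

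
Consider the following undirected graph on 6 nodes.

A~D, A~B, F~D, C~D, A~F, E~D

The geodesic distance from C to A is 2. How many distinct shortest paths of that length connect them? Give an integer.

1

The shortest distance is 2, and the only length-2 path is C–D–A. So there is exactly 1 shortest path.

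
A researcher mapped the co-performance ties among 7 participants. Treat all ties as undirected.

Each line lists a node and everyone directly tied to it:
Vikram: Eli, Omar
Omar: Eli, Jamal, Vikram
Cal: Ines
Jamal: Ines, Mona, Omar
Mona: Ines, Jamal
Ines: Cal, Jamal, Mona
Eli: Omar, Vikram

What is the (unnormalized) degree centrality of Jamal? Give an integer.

3

Jamal is directly tied to Ines, Mona, and Omar. That is 3 neighbors, so the degree of Jamal is 3.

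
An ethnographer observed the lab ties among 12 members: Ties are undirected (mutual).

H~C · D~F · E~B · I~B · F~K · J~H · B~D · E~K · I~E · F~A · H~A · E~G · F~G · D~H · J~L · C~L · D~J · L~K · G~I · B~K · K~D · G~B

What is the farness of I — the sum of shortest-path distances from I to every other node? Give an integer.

Distances from I: A:3, B:1, C:4, D:2, E:1, F:2, G:1, H:3, J:3, K:2, L:3.
Sum = 3 + 1 + 4 + 2 + 1 + 2 + 1 + 3 + 3 + 2 + 3 = 25.

25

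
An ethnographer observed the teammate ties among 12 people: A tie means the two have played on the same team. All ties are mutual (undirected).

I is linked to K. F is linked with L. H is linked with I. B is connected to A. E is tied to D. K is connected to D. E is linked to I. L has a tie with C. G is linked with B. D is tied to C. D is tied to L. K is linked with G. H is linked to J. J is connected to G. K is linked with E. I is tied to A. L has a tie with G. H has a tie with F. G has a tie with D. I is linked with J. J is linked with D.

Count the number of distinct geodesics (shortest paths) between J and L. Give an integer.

The shortest distance is 2. The length-2 paths are: J–G–L; J–D–L.
That gives 2 distinct shortest paths.

2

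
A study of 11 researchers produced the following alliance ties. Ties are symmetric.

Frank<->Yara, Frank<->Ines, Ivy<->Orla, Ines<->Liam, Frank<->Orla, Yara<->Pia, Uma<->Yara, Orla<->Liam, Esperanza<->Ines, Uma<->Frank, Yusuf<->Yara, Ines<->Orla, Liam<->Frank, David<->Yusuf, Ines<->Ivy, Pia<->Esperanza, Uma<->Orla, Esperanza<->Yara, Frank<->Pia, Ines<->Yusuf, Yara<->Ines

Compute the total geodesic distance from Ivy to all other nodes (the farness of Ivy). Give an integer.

Distances from Ivy: David:3, Esperanza:2, Frank:2, Ines:1, Liam:2, Orla:1, Pia:3, Uma:2, Yara:2, Yusuf:2.
Sum = 3 + 2 + 2 + 1 + 2 + 1 + 3 + 2 + 2 + 2 = 20.

20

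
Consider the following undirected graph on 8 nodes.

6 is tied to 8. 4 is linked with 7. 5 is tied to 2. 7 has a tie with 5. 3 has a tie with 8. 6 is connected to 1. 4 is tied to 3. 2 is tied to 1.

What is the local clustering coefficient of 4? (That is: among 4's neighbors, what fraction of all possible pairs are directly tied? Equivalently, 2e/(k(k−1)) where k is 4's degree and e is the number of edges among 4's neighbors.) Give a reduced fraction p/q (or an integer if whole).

4's neighbors: 3 and 7 (k = 2).
Possible neighbor pairs: C(2,2) = 1. Edges among them: none → e = 0.
Clustering(4) = 0/1.

0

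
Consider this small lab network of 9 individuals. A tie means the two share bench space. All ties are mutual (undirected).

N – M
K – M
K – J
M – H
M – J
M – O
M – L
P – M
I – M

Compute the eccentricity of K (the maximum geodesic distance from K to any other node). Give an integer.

2

Distances from K: H:2, I:2, J:1, L:2, M:1, N:2, O:2, P:2.
The largest is 2 (to I, L, H, N, O, and P), so the eccentricity of K is 2.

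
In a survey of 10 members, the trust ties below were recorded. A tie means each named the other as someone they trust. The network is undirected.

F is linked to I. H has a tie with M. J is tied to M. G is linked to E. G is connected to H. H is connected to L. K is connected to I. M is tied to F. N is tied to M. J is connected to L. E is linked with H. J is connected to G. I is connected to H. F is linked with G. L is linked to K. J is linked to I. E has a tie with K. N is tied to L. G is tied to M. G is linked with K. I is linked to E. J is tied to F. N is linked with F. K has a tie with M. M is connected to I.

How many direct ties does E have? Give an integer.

E is directly tied to G, H, I, and K. That is 4 neighbors, so the degree of E is 4.

4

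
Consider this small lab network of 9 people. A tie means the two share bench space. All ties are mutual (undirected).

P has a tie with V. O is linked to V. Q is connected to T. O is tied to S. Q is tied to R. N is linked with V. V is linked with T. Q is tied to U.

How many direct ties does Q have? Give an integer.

3

Q is directly tied to R, T, and U. That is 3 neighbors, so the degree of Q is 3.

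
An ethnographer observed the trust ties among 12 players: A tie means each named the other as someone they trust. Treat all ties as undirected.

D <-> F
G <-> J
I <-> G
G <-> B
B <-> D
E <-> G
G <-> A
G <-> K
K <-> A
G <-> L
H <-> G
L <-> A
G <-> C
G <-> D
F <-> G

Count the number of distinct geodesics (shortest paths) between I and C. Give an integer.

1

The shortest distance is 2, and the only length-2 path is I–G–C. So there is exactly 1 shortest path.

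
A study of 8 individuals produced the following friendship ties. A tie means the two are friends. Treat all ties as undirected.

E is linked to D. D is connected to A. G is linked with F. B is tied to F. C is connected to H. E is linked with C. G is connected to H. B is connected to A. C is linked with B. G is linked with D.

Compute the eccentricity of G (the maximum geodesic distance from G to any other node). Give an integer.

Distances from G: A:2, B:2, C:2, D:1, E:2, F:1, H:1.
The largest is 2 (to B, C, A, and E), so the eccentricity of G is 2.

2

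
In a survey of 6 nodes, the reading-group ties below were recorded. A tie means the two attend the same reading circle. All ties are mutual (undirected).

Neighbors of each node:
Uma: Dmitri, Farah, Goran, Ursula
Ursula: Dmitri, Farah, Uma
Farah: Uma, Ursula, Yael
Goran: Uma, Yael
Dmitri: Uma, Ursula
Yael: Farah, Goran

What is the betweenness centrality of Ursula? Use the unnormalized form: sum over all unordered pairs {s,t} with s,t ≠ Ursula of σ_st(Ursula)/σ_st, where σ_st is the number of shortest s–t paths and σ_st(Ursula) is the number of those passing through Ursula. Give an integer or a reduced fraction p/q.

5/6

Pairs whose geodesics pass through Ursula — Dmitri–Yael: 1/3; Dmitri–Farah: 1/2.
All other pairs contribute 0.
Summing the contributions gives betweenness(Ursula) = 5/6.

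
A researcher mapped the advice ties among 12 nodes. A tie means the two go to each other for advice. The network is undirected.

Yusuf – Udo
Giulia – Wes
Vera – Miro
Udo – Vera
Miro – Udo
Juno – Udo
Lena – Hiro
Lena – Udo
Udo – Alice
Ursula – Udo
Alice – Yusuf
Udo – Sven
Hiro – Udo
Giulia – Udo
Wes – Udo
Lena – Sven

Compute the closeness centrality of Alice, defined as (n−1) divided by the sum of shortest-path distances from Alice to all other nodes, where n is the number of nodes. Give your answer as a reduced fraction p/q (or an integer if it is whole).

Distances from Alice: Giulia:2, Hiro:2, Juno:2, Lena:2, Miro:2, Sven:2, Udo:1, Ursula:2, Vera:2, Wes:2, Yusuf:1. Sum = 20.
n = 12, so closeness = 11/20.

11/20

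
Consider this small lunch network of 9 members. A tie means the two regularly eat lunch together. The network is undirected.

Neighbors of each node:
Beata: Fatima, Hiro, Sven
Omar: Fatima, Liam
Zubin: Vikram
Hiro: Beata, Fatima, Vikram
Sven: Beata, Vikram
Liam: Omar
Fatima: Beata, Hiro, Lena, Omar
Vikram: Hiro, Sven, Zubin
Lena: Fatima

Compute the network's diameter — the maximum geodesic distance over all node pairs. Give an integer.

Eccentricity of each node (its greatest distance to any other): Beata:3, Fatima:3, Hiro:3, Lena:4, Liam:5, Omar:4, Sven:4, Vikram:4, Zubin:5.
The maximum eccentricity is 5, realized for instance by the pair Zubin–Liam via Zubin – Vikram – Hiro – Fatima – Omar – Liam. So the diameter is 5.

5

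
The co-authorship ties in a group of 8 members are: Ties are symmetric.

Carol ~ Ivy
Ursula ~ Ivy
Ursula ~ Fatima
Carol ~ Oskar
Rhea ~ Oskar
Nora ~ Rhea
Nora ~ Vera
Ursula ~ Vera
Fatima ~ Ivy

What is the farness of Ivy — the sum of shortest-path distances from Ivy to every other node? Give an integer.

13

Distances from Ivy: Carol:1, Fatima:1, Nora:3, Oskar:2, Rhea:3, Ursula:1, Vera:2.
Sum = 1 + 1 + 3 + 2 + 3 + 1 + 2 = 13.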